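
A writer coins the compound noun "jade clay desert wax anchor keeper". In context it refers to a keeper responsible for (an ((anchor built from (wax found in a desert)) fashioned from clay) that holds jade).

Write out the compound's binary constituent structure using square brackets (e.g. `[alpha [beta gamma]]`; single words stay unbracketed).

[[jade [clay [[desert wax] anchor]]] keeper]

Overall it is a kind of keeper; the modifier is "jade clay desert wax anchor".
Inside "jade clay desert wax anchor": head "anchor" (specifically "clay desert wax anchor"), modifier "jade".
Inside "clay desert wax anchor": head "anchor" (specifically "desert wax anchor"), modifier "clay".
Inside "desert wax anchor": head "anchor", modifier "desert wax".
Inside "desert wax": head "wax", modifier "desert".
Assembled: [[jade [clay [[desert wax] anchor]]] keeper].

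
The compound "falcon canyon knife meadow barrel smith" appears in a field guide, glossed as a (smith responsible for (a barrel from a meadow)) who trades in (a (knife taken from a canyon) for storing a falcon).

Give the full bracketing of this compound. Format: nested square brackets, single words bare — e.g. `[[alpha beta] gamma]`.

The outermost head in the paraphrase is "smith" (specifically "meadow barrel smith"), modified by "falcon canyon knife".
"falcon canyon knife" → head "knife" (specifically "canyon knife"), modifier "falcon".
"canyon knife" → head "knife", modifier "canyon".
"meadow barrel smith" → head "smith", modifier "meadow barrel".
"meadow barrel" → head "barrel", modifier "meadow".
So the structure is [[falcon [canyon knife]] [[meadow barrel] smith]].

[[falcon [canyon knife]] [[meadow barrel] smith]]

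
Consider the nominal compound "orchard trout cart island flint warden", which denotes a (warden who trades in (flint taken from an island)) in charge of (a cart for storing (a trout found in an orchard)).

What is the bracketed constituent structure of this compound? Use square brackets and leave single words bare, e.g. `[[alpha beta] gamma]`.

At the top level: head "warden" (specifically "island flint warden"); modifier "orchard trout cart".
Within "orchard trout cart", the head is "cart" and the modifier is "orchard trout".
Within "orchard trout", the head is "trout" and the modifier is "orchard".
Within "island flint warden", the head is "warden" and the modifier is "island flint".
Within "island flint", the head is "flint" and the modifier is "island".
Putting it together: [[[orchard trout] cart] [[island flint] warden]].

[[[orchard trout] cart] [[island flint] warden]]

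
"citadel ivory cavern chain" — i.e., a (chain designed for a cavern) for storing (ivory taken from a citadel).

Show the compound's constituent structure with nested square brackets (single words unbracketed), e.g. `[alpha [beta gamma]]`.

[[citadel ivory] [cavern chain]]

At the top level: head "chain" (specifically "cavern chain"); modifier "citadel ivory".
Inside "citadel ivory": head "ivory", modifier "citadel".
Inside "cavern chain": head "chain", modifier "cavern".
So the structure is [[citadel ivory] [cavern chain]].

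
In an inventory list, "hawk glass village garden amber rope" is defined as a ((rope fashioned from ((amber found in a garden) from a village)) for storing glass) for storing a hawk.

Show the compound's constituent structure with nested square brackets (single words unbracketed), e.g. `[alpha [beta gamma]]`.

The outermost head in the paraphrase is "rope" (specifically "glass village garden amber rope"), modified by "hawk".
Within "glass village garden amber rope", the head is "rope" (specifically "village garden amber rope") and the modifier is "glass".
Within "village garden amber rope", the head is "rope" and the modifier is "village garden amber".
Within "village garden amber", the head is "amber" (specifically "garden amber") and the modifier is "village".
Within "garden amber", the head is "amber" and the modifier is "garden".
So the structure is [hawk [glass [[village [garden amber]] rope]]].

[hawk [glass [[village [garden amber]] rope]]]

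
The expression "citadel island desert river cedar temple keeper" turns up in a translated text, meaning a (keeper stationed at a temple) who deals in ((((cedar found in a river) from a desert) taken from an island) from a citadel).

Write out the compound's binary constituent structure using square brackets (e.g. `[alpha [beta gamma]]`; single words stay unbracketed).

Overall it is a kind of keeper (specifically "temple keeper"); the modifier is "citadel island desert river cedar".
"citadel island desert river cedar" → head "cedar" (specifically "island desert river cedar"), modifier "citadel".
"island desert river cedar" → head "cedar" (specifically "desert river cedar"), modifier "island".
"desert river cedar" → head "cedar" (specifically "river cedar"), modifier "desert".
"river cedar" → head "cedar", modifier "river".
"temple keeper" → head "keeper", modifier "temple".
Putting it together: [[citadel [island [desert [river cedar]]]] [temple keeper]].

[[citadel [island [desert [river cedar]]]] [temple keeper]]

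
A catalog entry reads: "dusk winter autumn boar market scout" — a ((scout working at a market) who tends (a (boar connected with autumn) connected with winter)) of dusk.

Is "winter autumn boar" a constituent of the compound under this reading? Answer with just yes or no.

The paraphrase groups the words so that "winter autumn boar" is one unit: it corresponds to a single parenthesized sub-phrase.
The full structure is [dusk [[winter [autumn boar]] [market scout]]], in which [winter autumn boar] is a constituent.

yes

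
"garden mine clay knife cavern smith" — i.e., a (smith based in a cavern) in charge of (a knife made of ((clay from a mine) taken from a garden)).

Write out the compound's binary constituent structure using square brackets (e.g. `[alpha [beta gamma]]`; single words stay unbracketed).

[[[garden [mine clay]] knife] [cavern smith]]

Overall it is a kind of smith (specifically "cavern smith"); the modifier is "garden mine clay knife".
Within "garden mine clay knife", the head is "knife" and the modifier is "garden mine clay".
Within "garden mine clay", the head is "clay" (specifically "mine clay") and the modifier is "garden".
Within "mine clay", the head is "clay" and the modifier is "mine".
Within "cavern smith", the head is "smith" and the modifier is "cavern".
So the structure is [[[garden [mine clay]] knife] [cavern smith]].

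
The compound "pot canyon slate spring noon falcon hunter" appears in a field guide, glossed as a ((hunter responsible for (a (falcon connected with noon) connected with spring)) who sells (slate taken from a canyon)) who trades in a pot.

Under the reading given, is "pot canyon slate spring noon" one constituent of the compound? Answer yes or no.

The top-level split is [pot] [canyon slate spring noon falcon hunter]; the full structure is [pot [[canyon slate] [[spring [noon falcon]] hunter]]].
"pot canyon slate spring noon" straddles a constituent boundary, so it is not a single unit.

no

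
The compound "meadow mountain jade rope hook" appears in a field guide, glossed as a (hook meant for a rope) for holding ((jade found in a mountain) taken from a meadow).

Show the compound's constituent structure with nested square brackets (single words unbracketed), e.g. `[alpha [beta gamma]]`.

Whole compound: head "hook" (specifically "rope hook"), modifier "meadow mountain jade".
Within "meadow mountain jade", the head is "jade" (specifically "mountain jade") and the modifier is "meadow".
Within "mountain jade", the head is "jade" and the modifier is "mountain".
Within "rope hook", the head is "hook" and the modifier is "rope".
Putting it together: [[meadow [mountain jade]] [rope hook]].

[[meadow [mountain jade]] [rope hook]]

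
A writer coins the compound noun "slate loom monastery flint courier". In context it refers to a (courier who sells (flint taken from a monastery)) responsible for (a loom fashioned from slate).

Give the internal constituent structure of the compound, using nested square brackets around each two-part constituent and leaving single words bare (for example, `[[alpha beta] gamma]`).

At the top level: head "courier" (specifically "monastery flint courier"); modifier "slate loom".
Within "slate loom", the head is "loom" and the modifier is "slate".
Within "monastery flint courier", the head is "courier" and the modifier is "monastery flint".
Within "monastery flint", the head is "flint" and the modifier is "monastery".
Assembled: [[slate loom] [[monastery flint] courier]].

[[slate loom] [[monastery flint] courier]]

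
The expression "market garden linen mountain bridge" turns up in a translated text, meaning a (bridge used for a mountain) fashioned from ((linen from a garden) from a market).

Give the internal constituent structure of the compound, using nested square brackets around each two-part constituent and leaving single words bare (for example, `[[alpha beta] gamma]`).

[[market [garden linen]] [mountain bridge]]

The outermost head in the paraphrase is "bridge" (specifically "mountain bridge"), modified by "market garden linen".
Within "market garden linen", the head is "linen" (specifically "garden linen") and the modifier is "market".
Within "garden linen", the head is "linen" and the modifier is "garden".
Within "mountain bridge", the head is "bridge" and the modifier is "mountain".
Assembled: [[market [garden linen]] [mountain bridge]].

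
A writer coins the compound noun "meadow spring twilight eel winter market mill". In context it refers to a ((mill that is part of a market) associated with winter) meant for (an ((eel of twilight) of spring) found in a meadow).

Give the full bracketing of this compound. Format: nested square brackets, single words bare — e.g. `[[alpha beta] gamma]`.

At the top level: head "mill" (specifically "winter market mill"); modifier "meadow spring twilight eel".
"meadow spring twilight eel" → head "eel" (specifically "spring twilight eel"), modifier "meadow".
"spring twilight eel" → head "eel" (specifically "twilight eel"), modifier "spring".
"twilight eel" → head "eel", modifier "twilight".
"winter market mill" → head "mill" (specifically "market mill"), modifier "winter".
"market mill" → head "mill", modifier "market".
Putting it together: [[meadow [spring [twilight eel]]] [winter [market mill]]].

[[meadow [spring [twilight eel]]] [winter [market mill]]]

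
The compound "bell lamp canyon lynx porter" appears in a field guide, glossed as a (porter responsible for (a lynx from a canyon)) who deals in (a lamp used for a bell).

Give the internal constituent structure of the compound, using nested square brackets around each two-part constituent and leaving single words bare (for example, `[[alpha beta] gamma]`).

[[bell lamp] [[canyon lynx] porter]]

At the top level: head "porter" (specifically "canyon lynx porter"); modifier "bell lamp".
Inside "bell lamp": head "lamp", modifier "bell".
Inside "canyon lynx porter": head "porter", modifier "canyon lynx".
Inside "canyon lynx": head "lynx", modifier "canyon".
Assembled: [[bell lamp] [[canyon lynx] porter]].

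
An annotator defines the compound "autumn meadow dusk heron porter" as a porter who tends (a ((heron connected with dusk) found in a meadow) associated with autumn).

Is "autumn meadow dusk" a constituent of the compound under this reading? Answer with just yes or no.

The top-level split is [autumn meadow dusk heron] [porter]; the full structure is [[autumn [meadow [dusk heron]]] porter].
"autumn meadow dusk" straddles a constituent boundary, so it is not a single unit.

no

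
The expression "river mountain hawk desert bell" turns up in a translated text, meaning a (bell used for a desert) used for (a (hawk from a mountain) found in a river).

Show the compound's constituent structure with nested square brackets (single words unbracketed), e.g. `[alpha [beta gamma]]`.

The outermost head in the paraphrase is "bell" (specifically "desert bell"), modified by "river mountain hawk".
"river mountain hawk" → head "hawk" (specifically "mountain hawk"), modifier "river".
"mountain hawk" → head "hawk", modifier "mountain".
"desert bell" → head "bell", modifier "desert".
Assembled: [[river [mountain hawk]] [desert bell]].

[[river [mountain hawk]] [desert bell]]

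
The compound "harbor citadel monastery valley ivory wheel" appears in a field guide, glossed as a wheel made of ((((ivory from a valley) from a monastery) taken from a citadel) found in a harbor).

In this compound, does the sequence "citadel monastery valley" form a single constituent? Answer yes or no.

The top-level split is [harbor citadel monastery valley ivory] [wheel]; the full structure is [[harbor [citadel [monastery [valley ivory]]]] wheel].
"citadel monastery valley" straddles a constituent boundary, so it is not a single unit.

no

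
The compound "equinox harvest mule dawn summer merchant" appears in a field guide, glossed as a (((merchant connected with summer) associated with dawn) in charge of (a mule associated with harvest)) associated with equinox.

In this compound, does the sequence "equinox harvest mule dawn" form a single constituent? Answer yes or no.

no

The top-level split is [equinox] [harvest mule dawn summer merchant]; the full structure is [equinox [[harvest mule] [dawn [summer merchant]]]].
"equinox harvest mule dawn" straddles a constituent boundary, so it is not a single unit.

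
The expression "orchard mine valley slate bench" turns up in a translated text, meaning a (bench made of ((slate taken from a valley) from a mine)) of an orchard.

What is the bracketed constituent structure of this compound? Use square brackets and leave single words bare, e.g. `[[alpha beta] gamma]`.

[orchard [[mine [valley slate]] bench]]

At the top level: head "bench" (specifically "mine valley slate bench"); modifier "orchard".
Within "mine valley slate bench", the head is "bench" and the modifier is "mine valley slate".
Within "mine valley slate", the head is "slate" (specifically "valley slate") and the modifier is "mine".
Within "valley slate", the head is "slate" and the modifier is "valley".
So the structure is [orchard [[mine [valley slate]] bench]].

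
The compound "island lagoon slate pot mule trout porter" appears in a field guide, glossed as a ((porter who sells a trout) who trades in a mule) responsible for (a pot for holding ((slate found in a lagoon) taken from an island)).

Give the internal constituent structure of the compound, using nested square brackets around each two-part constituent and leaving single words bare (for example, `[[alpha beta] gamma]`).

Whole compound: head "porter" (specifically "mule trout porter"), modifier "island lagoon slate pot".
Inside "island lagoon slate pot": head "pot", modifier "island lagoon slate".
Inside "island lagoon slate": head "slate" (specifically "lagoon slate"), modifier "island".
Inside "lagoon slate": head "slate", modifier "lagoon".
Inside "mule trout porter": head "porter" (specifically "trout porter"), modifier "mule".
Inside "trout porter": head "porter", modifier "trout".
Assembled: [[[island [lagoon slate]] pot] [mule [trout porter]]].

[[[island [lagoon slate]] pot] [mule [trout porter]]]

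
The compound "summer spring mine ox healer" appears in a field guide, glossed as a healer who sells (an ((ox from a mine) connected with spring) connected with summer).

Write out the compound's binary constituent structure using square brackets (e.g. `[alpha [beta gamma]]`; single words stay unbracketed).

At the top level: head "healer"; modifier "summer spring mine ox".
Within "summer spring mine ox", the head is "ox" (specifically "spring mine ox") and the modifier is "summer".
Within "spring mine ox", the head is "ox" (specifically "mine ox") and the modifier is "spring".
Within "mine ox", the head is "ox" and the modifier is "mine".
So the structure is [[summer [spring [mine ox]]] healer].

[[summer [spring [mine ox]]] healer]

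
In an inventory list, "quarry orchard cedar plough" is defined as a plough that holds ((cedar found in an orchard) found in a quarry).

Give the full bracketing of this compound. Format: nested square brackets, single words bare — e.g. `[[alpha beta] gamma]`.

Whole compound: head "plough", modifier "quarry orchard cedar".
Within "quarry orchard cedar", the head is "cedar" (specifically "orchard cedar") and the modifier is "quarry".
Within "orchard cedar", the head is "cedar" and the modifier is "orchard".
Assembled: [[quarry [orchard cedar]] plough].

[[quarry [orchard cedar]] plough]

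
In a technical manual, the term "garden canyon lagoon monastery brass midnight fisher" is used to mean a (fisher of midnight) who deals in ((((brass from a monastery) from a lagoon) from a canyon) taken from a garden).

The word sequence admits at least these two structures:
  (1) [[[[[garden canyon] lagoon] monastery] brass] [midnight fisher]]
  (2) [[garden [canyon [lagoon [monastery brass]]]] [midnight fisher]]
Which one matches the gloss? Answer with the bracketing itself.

[[garden [canyon [lagoon [monastery brass]]]] [midnight fisher]]

The paraphrase's head is the "fisher" part ("midnight fisher"); its modifier is "garden canyon lagoon monastery brass".
That top-level split, carried through the inner groups, gives [[garden [canyon [lagoon [monastery brass]]]] [midnight fisher]].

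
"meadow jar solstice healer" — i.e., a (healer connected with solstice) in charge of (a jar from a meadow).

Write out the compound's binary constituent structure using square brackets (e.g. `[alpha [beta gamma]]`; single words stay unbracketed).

At the top level: head "healer" (specifically "solstice healer"); modifier "meadow jar".
"meadow jar" → head "jar", modifier "meadow".
"solstice healer" → head "healer", modifier "solstice".
So the structure is [[meadow jar] [solstice healer]].

[[meadow jar] [solstice healer]]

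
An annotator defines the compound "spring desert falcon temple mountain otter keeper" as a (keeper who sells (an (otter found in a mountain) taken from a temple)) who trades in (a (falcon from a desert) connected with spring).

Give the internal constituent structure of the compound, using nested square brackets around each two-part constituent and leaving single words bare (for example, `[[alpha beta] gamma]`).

[[spring [desert falcon]] [[temple [mountain otter]] keeper]]

Overall it is a kind of keeper (specifically "temple mountain otter keeper"); the modifier is "spring desert falcon".
Inside "spring desert falcon": head "falcon" (specifically "desert falcon"), modifier "spring".
Inside "desert falcon": head "falcon", modifier "desert".
Inside "temple mountain otter keeper": head "keeper", modifier "temple mountain otter".
Inside "temple mountain otter": head "otter" (specifically "mountain otter"), modifier "temple".
Inside "mountain otter": head "otter", modifier "mountain".
Putting it together: [[spring [desert falcon]] [[temple [mountain otter]] keeper]].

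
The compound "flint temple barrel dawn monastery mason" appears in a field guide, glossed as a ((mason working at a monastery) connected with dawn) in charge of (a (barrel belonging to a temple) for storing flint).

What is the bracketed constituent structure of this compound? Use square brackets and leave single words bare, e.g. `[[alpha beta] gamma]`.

Whole compound: head "mason" (specifically "dawn monastery mason"), modifier "flint temple barrel".
"flint temple barrel" → head "barrel" (specifically "temple barrel"), modifier "flint".
"temple barrel" → head "barrel", modifier "temple".
"dawn monastery mason" → head "mason" (specifically "monastery mason"), modifier "dawn".
"monastery mason" → head "mason", modifier "monastery".
Putting it together: [[flint [temple barrel]] [dawn [monastery mason]]].

[[flint [temple barrel]] [dawn [monastery mason]]]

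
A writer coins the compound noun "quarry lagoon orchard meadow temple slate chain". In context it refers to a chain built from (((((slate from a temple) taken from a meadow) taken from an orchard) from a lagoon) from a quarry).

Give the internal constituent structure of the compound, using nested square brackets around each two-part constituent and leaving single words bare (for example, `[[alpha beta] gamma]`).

[[quarry [lagoon [orchard [meadow [temple slate]]]]] chain]

Whole compound: head "chain", modifier "quarry lagoon orchard meadow temple slate".
"quarry lagoon orchard meadow temple slate" → head "slate" (specifically "lagoon orchard meadow temple slate"), modifier "quarry".
"lagoon orchard meadow temple slate" → head "slate" (specifically "orchard meadow temple slate"), modifier "lagoon".
"orchard meadow temple slate" → head "slate" (specifically "meadow temple slate"), modifier "orchard".
"meadow temple slate" → head "slate" (specifically "temple slate"), modifier "meadow".
"temple slate" → head "slate", modifier "temple".
Putting it together: [[quarry [lagoon [orchard [meadow [temple slate]]]]] chain].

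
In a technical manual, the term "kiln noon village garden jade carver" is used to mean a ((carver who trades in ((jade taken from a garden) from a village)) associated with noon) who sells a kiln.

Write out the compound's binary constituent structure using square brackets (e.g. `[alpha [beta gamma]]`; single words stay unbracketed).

Whole compound: head "carver" (specifically "noon village garden jade carver"), modifier "kiln".
Within "noon village garden jade carver", the head is "carver" (specifically "village garden jade carver") and the modifier is "noon".
Within "village garden jade carver", the head is "carver" and the modifier is "village garden jade".
Within "village garden jade", the head is "jade" (specifically "garden jade") and the modifier is "village".
Within "garden jade", the head is "jade" and the modifier is "garden".
Putting it together: [kiln [noon [[village [garden jade]] carver]]].

[kiln [noon [[village [garden jade]] carver]]]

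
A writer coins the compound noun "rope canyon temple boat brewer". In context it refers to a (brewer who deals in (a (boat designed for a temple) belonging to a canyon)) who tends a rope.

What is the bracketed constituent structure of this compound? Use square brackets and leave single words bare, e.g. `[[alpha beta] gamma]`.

At the top level: head "brewer" (specifically "canyon temple boat brewer"); modifier "rope".
Within "canyon temple boat brewer", the head is "brewer" and the modifier is "canyon temple boat".
Within "canyon temple boat", the head is "boat" (specifically "temple boat") and the modifier is "canyon".
Within "temple boat", the head is "boat" and the modifier is "temple".
So the structure is [rope [[canyon [temple boat]] brewer]].

[rope [[canyon [temple boat]] brewer]]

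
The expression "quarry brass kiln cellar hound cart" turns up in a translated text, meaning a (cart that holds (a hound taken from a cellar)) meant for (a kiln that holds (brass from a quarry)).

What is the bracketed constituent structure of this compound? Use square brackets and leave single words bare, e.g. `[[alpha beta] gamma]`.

Overall it is a kind of cart (specifically "cellar hound cart"); the modifier is "quarry brass kiln".
Within "quarry brass kiln", the head is "kiln" and the modifier is "quarry brass".
Within "quarry brass", the head is "brass" and the modifier is "quarry".
Within "cellar hound cart", the head is "cart" and the modifier is "cellar hound".
Within "cellar hound", the head is "hound" and the modifier is "cellar".
So the structure is [[[quarry brass] kiln] [[cellar hound] cart]].

[[[quarry brass] kiln] [[cellar hound] cart]]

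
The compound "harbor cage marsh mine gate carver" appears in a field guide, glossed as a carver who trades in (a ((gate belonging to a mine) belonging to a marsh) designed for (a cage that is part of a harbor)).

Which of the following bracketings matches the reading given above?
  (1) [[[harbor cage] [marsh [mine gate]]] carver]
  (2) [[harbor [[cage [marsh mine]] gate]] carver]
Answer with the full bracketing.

[[[harbor cage] [marsh [mine gate]]] carver]

The paraphrase's head is the "carver" part ("carver"); its modifier is "harbor cage marsh mine gate".
That top-level split, carried through the inner groups, gives [[[harbor cage] [marsh [mine gate]]] carver].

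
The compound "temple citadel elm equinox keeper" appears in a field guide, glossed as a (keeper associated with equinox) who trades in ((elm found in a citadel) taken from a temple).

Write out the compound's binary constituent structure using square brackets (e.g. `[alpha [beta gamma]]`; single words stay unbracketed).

[[temple [citadel elm]] [equinox keeper]]

Whole compound: head "keeper" (specifically "equinox keeper"), modifier "temple citadel elm".
"temple citadel elm" → head "elm" (specifically "citadel elm"), modifier "temple".
"citadel elm" → head "elm", modifier "citadel".
"equinox keeper" → head "keeper", modifier "equinox".
So the structure is [[temple [citadel elm]] [equinox keeper]].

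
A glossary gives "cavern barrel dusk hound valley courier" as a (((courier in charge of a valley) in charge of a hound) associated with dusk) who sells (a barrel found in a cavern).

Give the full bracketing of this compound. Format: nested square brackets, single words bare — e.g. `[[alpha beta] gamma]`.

Overall it is a kind of courier (specifically "dusk hound valley courier"); the modifier is "cavern barrel".
"cavern barrel" → head "barrel", modifier "cavern".
"dusk hound valley courier" → head "courier" (specifically "hound valley courier"), modifier "dusk".
"hound valley courier" → head "courier" (specifically "valley courier"), modifier "hound".
"valley courier" → head "courier", modifier "valley".
Putting it together: [[cavern barrel] [dusk [hound [valley courier]]]].

[[cavern barrel] [dusk [hound [valley courier]]]]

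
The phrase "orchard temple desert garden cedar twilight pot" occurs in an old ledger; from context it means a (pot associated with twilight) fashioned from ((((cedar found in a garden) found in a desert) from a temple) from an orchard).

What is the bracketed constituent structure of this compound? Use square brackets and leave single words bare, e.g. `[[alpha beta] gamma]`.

[[orchard [temple [desert [garden cedar]]]] [twilight pot]]

At the top level: head "pot" (specifically "twilight pot"); modifier "orchard temple desert garden cedar".
Within "orchard temple desert garden cedar", the head is "cedar" (specifically "temple desert garden cedar") and the modifier is "orchard".
Within "temple desert garden cedar", the head is "cedar" (specifically "desert garden cedar") and the modifier is "temple".
Within "desert garden cedar", the head is "cedar" (specifically "garden cedar") and the modifier is "desert".
Within "garden cedar", the head is "cedar" and the modifier is "garden".
Within "twilight pot", the head is "pot" and the modifier is "twilight".
So the structure is [[orchard [temple [desert [garden cedar]]]] [twilight pot]].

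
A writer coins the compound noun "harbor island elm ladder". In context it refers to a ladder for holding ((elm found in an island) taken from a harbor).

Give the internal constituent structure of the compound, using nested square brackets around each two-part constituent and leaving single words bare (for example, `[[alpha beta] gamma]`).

[[harbor [island elm]] ladder]

Whole compound: head "ladder", modifier "harbor island elm".
Within "harbor island elm", the head is "elm" (specifically "island elm") and the modifier is "harbor".
Within "island elm", the head is "elm" and the modifier is "island".
So the structure is [[harbor [island elm]] ladder].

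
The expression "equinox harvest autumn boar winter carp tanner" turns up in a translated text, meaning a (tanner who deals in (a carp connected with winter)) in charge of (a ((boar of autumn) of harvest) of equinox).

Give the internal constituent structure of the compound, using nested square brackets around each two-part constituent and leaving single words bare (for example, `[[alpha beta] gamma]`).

At the top level: head "tanner" (specifically "winter carp tanner"); modifier "equinox harvest autumn boar".
Inside "equinox harvest autumn boar": head "boar" (specifically "harvest autumn boar"), modifier "equinox".
Inside "harvest autumn boar": head "boar" (specifically "autumn boar"), modifier "harvest".
Inside "autumn boar": head "boar", modifier "autumn".
Inside "winter carp tanner": head "tanner", modifier "winter carp".
Inside "winter carp": head "carp", modifier "winter".
Putting it together: [[equinox [harvest [autumn boar]]] [[winter carp] tanner]].

[[equinox [harvest [autumn boar]]] [[winter carp] tanner]]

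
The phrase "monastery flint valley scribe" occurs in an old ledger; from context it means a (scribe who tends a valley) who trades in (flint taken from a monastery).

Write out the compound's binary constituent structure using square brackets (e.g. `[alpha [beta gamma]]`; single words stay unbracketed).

[[monastery flint] [valley scribe]]

The outermost head in the paraphrase is "scribe" (specifically "valley scribe"), modified by "monastery flint".
Within "monastery flint", the head is "flint" and the modifier is "monastery".
Within "valley scribe", the head is "scribe" and the modifier is "valley".
Putting it together: [[monastery flint] [valley scribe]].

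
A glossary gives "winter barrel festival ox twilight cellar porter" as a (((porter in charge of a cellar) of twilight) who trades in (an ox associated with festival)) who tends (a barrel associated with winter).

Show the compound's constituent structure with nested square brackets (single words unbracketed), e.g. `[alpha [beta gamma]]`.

The outermost head in the paraphrase is "porter" (specifically "festival ox twilight cellar porter"), modified by "winter barrel".
Inside "winter barrel": head "barrel", modifier "winter".
Inside "festival ox twilight cellar porter": head "porter" (specifically "twilight cellar porter"), modifier "festival ox".
Inside "festival ox": head "ox", modifier "festival".
Inside "twilight cellar porter": head "porter" (specifically "cellar porter"), modifier "twilight".
Inside "cellar porter": head "porter", modifier "cellar".
Putting it together: [[winter barrel] [[festival ox] [twilight [cellar porter]]]].

[[winter barrel] [[festival ox] [twilight [cellar porter]]]]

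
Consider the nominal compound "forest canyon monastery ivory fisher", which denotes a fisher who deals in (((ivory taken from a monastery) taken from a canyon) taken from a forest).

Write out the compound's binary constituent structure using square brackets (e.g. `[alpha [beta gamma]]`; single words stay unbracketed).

[[forest [canyon [monastery ivory]]] fisher]

Whole compound: head "fisher", modifier "forest canyon monastery ivory".
Inside "forest canyon monastery ivory": head "ivory" (specifically "canyon monastery ivory"), modifier "forest".
Inside "canyon monastery ivory": head "ivory" (specifically "monastery ivory"), modifier "canyon".
Inside "monastery ivory": head "ivory", modifier "monastery".
So the structure is [[forest [canyon [monastery ivory]]] fisher].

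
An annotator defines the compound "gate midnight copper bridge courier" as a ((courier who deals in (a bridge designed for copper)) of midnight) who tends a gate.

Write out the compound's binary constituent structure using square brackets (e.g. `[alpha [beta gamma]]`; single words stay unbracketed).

The outermost head in the paraphrase is "courier" (specifically "midnight copper bridge courier"), modified by "gate".
Within "midnight copper bridge courier", the head is "courier" (specifically "copper bridge courier") and the modifier is "midnight".
Within "copper bridge courier", the head is "courier" and the modifier is "copper bridge".
Within "copper bridge", the head is "bridge" and the modifier is "copper".
Assembled: [gate [midnight [[copper bridge] courier]]].

[gate [midnight [[copper bridge] courier]]]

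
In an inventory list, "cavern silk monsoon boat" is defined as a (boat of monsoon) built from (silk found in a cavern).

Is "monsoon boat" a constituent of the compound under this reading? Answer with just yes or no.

The paraphrase groups the words so that "monsoon boat" is one unit: it corresponds to a single parenthesized sub-phrase.
The full structure is [[cavern silk] [monsoon boat]], in which [monsoon boat] is a constituent.

yes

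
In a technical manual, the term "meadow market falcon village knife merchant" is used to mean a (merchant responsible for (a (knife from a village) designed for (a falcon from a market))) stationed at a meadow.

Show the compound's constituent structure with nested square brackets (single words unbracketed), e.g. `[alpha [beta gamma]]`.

Whole compound: head "merchant" (specifically "market falcon village knife merchant"), modifier "meadow".
Within "market falcon village knife merchant", the head is "merchant" and the modifier is "market falcon village knife".
Within "market falcon village knife", the head is "knife" (specifically "village knife") and the modifier is "market falcon".
Within "market falcon", the head is "falcon" and the modifier is "market".
Within "village knife", the head is "knife" and the modifier is "village".
Assembled: [meadow [[[market falcon] [village knife]] merchant]].

[meadow [[[market falcon] [village knife]] merchant]]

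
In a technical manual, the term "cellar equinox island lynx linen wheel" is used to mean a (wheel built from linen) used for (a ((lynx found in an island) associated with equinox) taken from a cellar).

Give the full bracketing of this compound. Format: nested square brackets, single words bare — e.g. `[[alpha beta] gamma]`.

At the top level: head "wheel" (specifically "linen wheel"); modifier "cellar equinox island lynx".
"cellar equinox island lynx" → head "lynx" (specifically "equinox island lynx"), modifier "cellar".
"equinox island lynx" → head "lynx" (specifically "island lynx"), modifier "equinox".
"island lynx" → head "lynx", modifier "island".
"linen wheel" → head "wheel", modifier "linen".
Putting it together: [[cellar [equinox [island lynx]]] [linen wheel]].

[[cellar [equinox [island lynx]]] [linen wheel]]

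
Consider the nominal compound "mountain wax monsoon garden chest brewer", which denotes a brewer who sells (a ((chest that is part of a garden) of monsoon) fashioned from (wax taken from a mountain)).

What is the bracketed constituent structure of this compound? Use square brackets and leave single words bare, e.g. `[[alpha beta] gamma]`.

[[[mountain wax] [monsoon [garden chest]]] brewer]

The outermost head in the paraphrase is "brewer", modified by "mountain wax monsoon garden chest".
Within "mountain wax monsoon garden chest", the head is "chest" (specifically "monsoon garden chest") and the modifier is "mountain wax".
Within "mountain wax", the head is "wax" and the modifier is "mountain".
Within "monsoon garden chest", the head is "chest" (specifically "garden chest") and the modifier is "monsoon".
Within "garden chest", the head is "chest" and the modifier is "garden".
Putting it together: [[[mountain wax] [monsoon [garden chest]]] brewer].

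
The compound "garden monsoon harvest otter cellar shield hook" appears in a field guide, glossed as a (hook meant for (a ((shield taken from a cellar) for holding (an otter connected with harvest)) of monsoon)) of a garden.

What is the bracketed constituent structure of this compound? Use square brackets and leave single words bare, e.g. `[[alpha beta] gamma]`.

Overall it is a kind of hook (specifically "monsoon harvest otter cellar shield hook"); the modifier is "garden".
"monsoon harvest otter cellar shield hook" → head "hook", modifier "monsoon harvest otter cellar shield".
"monsoon harvest otter cellar shield" → head "shield" (specifically "harvest otter cellar shield"), modifier "monsoon".
"harvest otter cellar shield" → head "shield" (specifically "cellar shield"), modifier "harvest otter".
"harvest otter" → head "otter", modifier "harvest".
"cellar shield" → head "shield", modifier "cellar".
Putting it together: [garden [[monsoon [[harvest otter] [cellar shield]]] hook]].

[garden [[monsoon [[harvest otter] [cellar shield]]] hook]]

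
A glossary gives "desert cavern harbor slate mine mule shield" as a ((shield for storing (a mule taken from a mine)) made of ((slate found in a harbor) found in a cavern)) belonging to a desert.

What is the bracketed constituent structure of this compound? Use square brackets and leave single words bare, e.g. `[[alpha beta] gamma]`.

[desert [[cavern [harbor slate]] [[mine mule] shield]]]

Whole compound: head "shield" (specifically "cavern harbor slate mine mule shield"), modifier "desert".
Within "cavern harbor slate mine mule shield", the head is "shield" (specifically "mine mule shield") and the modifier is "cavern harbor slate".
Within "cavern harbor slate", the head is "slate" (specifically "harbor slate") and the modifier is "cavern".
Within "harbor slate", the head is "slate" and the modifier is "harbor".
Within "mine mule shield", the head is "shield" and the modifier is "mine mule".
Within "mine mule", the head is "mule" and the modifier is "mine".
So the structure is [desert [[cavern [harbor slate]] [[mine mule] shield]]].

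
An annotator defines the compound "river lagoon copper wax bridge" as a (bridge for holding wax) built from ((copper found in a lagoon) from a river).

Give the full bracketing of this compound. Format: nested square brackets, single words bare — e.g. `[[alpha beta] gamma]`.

[[river [lagoon copper]] [wax bridge]]

Whole compound: head "bridge" (specifically "wax bridge"), modifier "river lagoon copper".
Inside "river lagoon copper": head "copper" (specifically "lagoon copper"), modifier "river".
Inside "lagoon copper": head "copper", modifier "lagoon".
Inside "wax bridge": head "bridge", modifier "wax".
Assembled: [[river [lagoon copper]] [wax bridge]].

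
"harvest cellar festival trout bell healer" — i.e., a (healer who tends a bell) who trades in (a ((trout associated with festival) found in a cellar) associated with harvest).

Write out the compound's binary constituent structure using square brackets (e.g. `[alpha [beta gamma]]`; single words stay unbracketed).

Whole compound: head "healer" (specifically "bell healer"), modifier "harvest cellar festival trout".
Within "harvest cellar festival trout", the head is "trout" (specifically "cellar festival trout") and the modifier is "harvest".
Within "cellar festival trout", the head is "trout" (specifically "festival trout") and the modifier is "cellar".
Within "festival trout", the head is "trout" and the modifier is "festival".
Within "bell healer", the head is "healer" and the modifier is "bell".
Assembled: [[harvest [cellar [festival trout]]] [bell healer]].

[[harvest [cellar [festival trout]]] [bell healer]]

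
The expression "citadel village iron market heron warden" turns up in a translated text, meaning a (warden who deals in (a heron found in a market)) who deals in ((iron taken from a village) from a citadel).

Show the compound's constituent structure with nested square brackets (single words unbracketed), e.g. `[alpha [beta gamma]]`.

[[citadel [village iron]] [[market heron] warden]]

The outermost head in the paraphrase is "warden" (specifically "market heron warden"), modified by "citadel village iron".
"citadel village iron" → head "iron" (specifically "village iron"), modifier "citadel".
"village iron" → head "iron", modifier "village".
"market heron warden" → head "warden", modifier "market heron".
"market heron" → head "heron", modifier "market".
Assembled: [[citadel [village iron]] [[market heron] warden]].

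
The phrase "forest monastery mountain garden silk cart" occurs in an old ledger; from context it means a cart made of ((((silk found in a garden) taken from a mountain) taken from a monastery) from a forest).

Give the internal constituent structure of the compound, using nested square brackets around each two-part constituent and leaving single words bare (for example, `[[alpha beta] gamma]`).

At the top level: head "cart"; modifier "forest monastery mountain garden silk".
Within "forest monastery mountain garden silk", the head is "silk" (specifically "monastery mountain garden silk") and the modifier is "forest".
Within "monastery mountain garden silk", the head is "silk" (specifically "mountain garden silk") and the modifier is "monastery".
Within "mountain garden silk", the head is "silk" (specifically "garden silk") and the modifier is "mountain".
Within "garden silk", the head is "silk" and the modifier is "garden".
Assembled: [[forest [monastery [mountain [garden silk]]]] cart].

[[forest [monastery [mountain [garden silk]]]] cart]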